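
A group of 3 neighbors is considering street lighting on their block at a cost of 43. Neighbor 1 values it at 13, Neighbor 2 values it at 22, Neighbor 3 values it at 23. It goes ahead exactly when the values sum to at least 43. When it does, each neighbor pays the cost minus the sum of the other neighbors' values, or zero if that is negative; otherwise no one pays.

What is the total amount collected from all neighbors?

15

Total value 58 ≥ cost 43, so it is built.
Neighbor 1: others sum to 45; max(0, 43 - 45) = 0.
Neighbor 2: others sum to 36; max(0, 43 - 36) = 7.
Neighbor 3: others sum to 35; max(0, 43 - 35) = 8.
Total collected = 0 + 7 + 8 = 15.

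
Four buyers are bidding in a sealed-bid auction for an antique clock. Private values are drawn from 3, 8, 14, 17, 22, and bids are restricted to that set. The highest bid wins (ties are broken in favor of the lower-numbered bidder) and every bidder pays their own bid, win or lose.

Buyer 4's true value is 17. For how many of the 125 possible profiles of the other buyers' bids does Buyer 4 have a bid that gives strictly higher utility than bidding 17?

Others bid (3, 3, 3): truth gives 0; bid 8 gives 9 > 0. Violating.
Others bid (3, 3, 8): truth gives 0; bid 14 gives 3 > 0. Violating.
Others bid (3, 3, 17): truth gives -17; bid 3 gives -3 > -17. Violating.
Others bid (3, 3, 22): truth gives -17; bid 3 gives -3 > -17. Violating.
Others bid (3, 3, 14): truth gives 0; no alternative beats it.
Others bid (3, 8, 14): truth gives 0; no alternative beats it.
(Checking all 125 profiles: 106 have a profitable deviation, 19 do not.)

106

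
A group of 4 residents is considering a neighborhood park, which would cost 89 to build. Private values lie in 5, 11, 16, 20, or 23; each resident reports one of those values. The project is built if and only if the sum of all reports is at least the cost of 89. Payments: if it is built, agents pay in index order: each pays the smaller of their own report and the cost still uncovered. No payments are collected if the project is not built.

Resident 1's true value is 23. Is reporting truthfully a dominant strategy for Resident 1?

No

Consider the case where Resident 2 reports 23, Resident 3 reports 23 and Resident 4 reports 23.
Truthful report 23: project built, pays 23, utility 23 - 23 = 0.
Report 20 instead: project built, pays 20, utility 23 - 20 = 3.
Since 3 > 0, reporting 20 is strictly better here, so truthful reporting is not dominant.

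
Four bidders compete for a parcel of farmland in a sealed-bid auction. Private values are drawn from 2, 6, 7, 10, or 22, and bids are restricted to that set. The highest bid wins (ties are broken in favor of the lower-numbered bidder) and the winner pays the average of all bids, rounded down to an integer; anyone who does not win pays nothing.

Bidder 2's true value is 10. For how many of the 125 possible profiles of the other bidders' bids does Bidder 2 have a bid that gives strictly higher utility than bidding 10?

19

Others bid (2, 2, 2): truth gives 6; bid 6 gives 7 > 6. Violating.
Others bid (2, 2, 6): truth gives 5; bid 6 gives 6 > 5. Violating.
Others bid (2, 2, 7): truth gives 5; bid 7 gives 6 > 5. Violating.
Others bid (2, 6, 2): truth gives 5; bid 6 gives 6 > 5. Violating.
Others bid (2, 2, 10): truth gives 4; no alternative beats it.
Others bid (2, 2, 22): truth gives 0; no alternative beats it.
(Checking all 125 profiles: 19 have a profitable deviation, 106 do not.)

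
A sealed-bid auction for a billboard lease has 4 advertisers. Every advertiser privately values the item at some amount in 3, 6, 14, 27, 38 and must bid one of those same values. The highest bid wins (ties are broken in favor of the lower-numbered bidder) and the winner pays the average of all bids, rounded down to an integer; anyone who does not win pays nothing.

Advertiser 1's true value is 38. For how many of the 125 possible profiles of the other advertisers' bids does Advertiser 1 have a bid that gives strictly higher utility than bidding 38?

64

Others bid (3, 3, 3): truth gives 27; bid 3 gives 35 > 27. Violating.
Others bid (3, 3, 6): truth gives 26; bid 6 gives 34 > 26. Violating.
Others bid (3, 3, 14): truth gives 24; bid 14 gives 30 > 24. Violating.
Others bid (3, 3, 27): truth gives 21; bid 27 gives 23 > 21. Violating.
Others bid (3, 3, 38): truth gives 18; no alternative beats it.
Others bid (3, 6, 38): truth gives 17; no alternative beats it.
(Checking all 125 profiles: 64 have a profitable deviation, 61 do not.)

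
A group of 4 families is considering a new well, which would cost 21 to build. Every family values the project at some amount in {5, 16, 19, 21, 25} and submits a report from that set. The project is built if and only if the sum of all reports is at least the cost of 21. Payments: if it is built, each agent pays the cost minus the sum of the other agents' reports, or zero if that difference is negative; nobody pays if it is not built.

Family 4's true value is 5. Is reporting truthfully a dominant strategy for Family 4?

Check each profile of the others' reports and compare truth against every alternative report.
Others report (5, 5, 5): truth gives 0, best alternative gives -1.
Others report (5, 5, 16): truth gives 5, best alternative gives 5.
Others report (5, 5, 19): truth gives 5, best alternative gives 5.
Others report (5, 5, 21): truth gives 5, best alternative gives 5.
Others report (5, 5, 25): truth gives 5, best alternative gives 5.
Others report (5, 16, 5): truth gives 5, best alternative gives 5.
(Remaining 119 profiles checked similarly; truth is weakly best in each.)
In every case the truthful report is at least as good as any alternative, so it is a dominant strategy.

Yes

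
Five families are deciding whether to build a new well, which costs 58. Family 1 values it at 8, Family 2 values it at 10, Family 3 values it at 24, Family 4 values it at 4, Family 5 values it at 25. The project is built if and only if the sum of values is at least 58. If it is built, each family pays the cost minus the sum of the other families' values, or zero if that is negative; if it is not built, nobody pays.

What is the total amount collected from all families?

23

Total value 71 ≥ cost 58, so it is built.
Family 1: others sum to 63; max(0, 58 - 63) = 0.
Family 2: others sum to 61; max(0, 58 - 61) = 0.
Family 3: others sum to 47; max(0, 58 - 47) = 11.
Family 4: others sum to 67; max(0, 58 - 67) = 0.
Family 5: others sum to 46; max(0, 58 - 46) = 12.
Total collected = 0 + 0 + 11 + 0 + 12 = 23.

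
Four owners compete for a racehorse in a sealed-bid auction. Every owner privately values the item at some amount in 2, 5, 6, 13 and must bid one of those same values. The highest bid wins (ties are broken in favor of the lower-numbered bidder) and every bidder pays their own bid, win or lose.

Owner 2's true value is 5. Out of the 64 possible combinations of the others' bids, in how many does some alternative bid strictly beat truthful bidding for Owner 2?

60

Others bid (2, 2, 6): truth gives -5; bid 6 gives -1 > -5. Violating.
Others bid (2, 2, 13): truth gives -5; bid 2 gives -2 > -5. Violating.
Others bid (2, 5, 6): truth gives -5; bid 6 gives -1 > -5. Violating.
Others bid (2, 5, 13): truth gives -5; bid 2 gives -2 > -5. Violating.
Others bid (2, 2, 2): truth gives 0; no alternative beats it.
Others bid (2, 2, 5): truth gives 0; no alternative beats it.
(Checking all 64 profiles: 60 have a profitable deviation, 4 do not.)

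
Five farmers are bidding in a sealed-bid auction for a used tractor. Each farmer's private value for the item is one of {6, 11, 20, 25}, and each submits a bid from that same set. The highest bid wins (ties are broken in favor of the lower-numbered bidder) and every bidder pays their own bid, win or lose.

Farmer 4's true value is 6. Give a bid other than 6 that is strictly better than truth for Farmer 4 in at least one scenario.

Suppose Farmer 1 bids 6, Farmer 2 bids 6, Farmer 3 bids 6 and Farmer 5 bids 6.
Bid 6: loses but pays 6, utility -6.
Bid 11: wins, pays 11, utility 6 - 11 = -5.
So bidding 11 beats truth here (-5 > -6).

11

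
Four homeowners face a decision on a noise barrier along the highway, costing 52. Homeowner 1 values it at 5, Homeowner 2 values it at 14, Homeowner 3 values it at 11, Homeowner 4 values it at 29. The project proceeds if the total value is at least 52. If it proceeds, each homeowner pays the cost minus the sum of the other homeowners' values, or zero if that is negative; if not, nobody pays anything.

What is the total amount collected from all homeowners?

Total value 59 ≥ cost 52, so it is built.
Homeowner 1: others sum to 54; max(0, 52 - 54) = 0.
Homeowner 2: others sum to 45; max(0, 52 - 45) = 7.
Homeowner 3: others sum to 48; max(0, 52 - 48) = 4.
Homeowner 4: others sum to 30; max(0, 52 - 30) = 22.
Total collected = 0 + 7 + 4 + 22 = 33.

33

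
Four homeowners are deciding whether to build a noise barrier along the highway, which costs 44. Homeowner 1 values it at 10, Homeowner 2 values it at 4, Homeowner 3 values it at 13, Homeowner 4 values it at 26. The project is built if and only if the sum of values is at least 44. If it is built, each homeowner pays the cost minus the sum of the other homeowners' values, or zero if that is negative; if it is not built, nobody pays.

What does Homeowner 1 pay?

Total value 53 ≥ cost 44, so the project is built.
The other homeowners' values sum to 43.
Cost minus that sum is 44 - 43 = 1.

1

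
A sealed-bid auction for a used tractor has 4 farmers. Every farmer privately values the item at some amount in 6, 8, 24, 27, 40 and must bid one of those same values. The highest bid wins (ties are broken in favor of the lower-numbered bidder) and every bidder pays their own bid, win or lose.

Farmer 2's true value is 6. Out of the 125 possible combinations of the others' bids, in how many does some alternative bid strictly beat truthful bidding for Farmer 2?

4

Others bid (6, 6, 6): truth gives -6; bid 8 gives -2 > -6. Violating.
Others bid (6, 6, 8): truth gives -6; bid 8 gives -2 > -6. Violating.
Others bid (6, 8, 6): truth gives -6; bid 8 gives -2 > -6. Violating.
Others bid (6, 8, 8): truth gives -6; bid 8 gives -2 > -6. Violating.
Others bid (6, 6, 24): truth gives -6; no alternative beats it.
Others bid (6, 6, 27): truth gives -6; no alternative beats it.
(Checking all 125 profiles: 4 have a profitable deviation, 121 do not.)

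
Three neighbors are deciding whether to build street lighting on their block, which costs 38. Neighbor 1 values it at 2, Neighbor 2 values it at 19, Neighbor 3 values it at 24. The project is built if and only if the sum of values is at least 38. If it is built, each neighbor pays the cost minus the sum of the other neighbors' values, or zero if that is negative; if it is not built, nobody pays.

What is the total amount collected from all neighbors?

Total value 45 ≥ cost 38, so it is built.
Neighbor 1: others sum to 43; max(0, 38 - 43) = 0.
Neighbor 2: others sum to 26; max(0, 38 - 26) = 12.
Neighbor 3: others sum to 21; max(0, 38 - 21) = 17.
Total collected = 0 + 12 + 17 = 29.

29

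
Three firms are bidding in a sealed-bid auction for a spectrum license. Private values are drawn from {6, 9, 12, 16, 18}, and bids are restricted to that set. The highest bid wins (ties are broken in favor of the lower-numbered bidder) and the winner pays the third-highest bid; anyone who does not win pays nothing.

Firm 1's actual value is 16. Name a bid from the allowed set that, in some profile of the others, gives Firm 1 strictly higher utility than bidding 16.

Suppose Firm 2 bids 6 and Firm 3 bids 18.
Bid 16: loses, pays 0, utility 0.
Bid 18: wins, pays 6, utility 16 - 6 = 10.
So bidding 18 beats truth here (10 > 0).

18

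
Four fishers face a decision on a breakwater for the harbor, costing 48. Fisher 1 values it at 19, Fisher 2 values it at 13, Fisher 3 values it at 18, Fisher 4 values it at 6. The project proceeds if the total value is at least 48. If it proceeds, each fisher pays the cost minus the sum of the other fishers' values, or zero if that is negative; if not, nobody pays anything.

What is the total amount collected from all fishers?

26

Total value 56 ≥ cost 48, so it is built.
Fisher 1: others sum to 37; max(0, 48 - 37) = 11.
Fisher 2: others sum to 43; max(0, 48 - 43) = 5.
Fisher 3: others sum to 38; max(0, 48 - 38) = 10.
Fisher 4: others sum to 50; max(0, 48 - 50) = 0.
Total collected = 11 + 5 + 10 + 0 = 26.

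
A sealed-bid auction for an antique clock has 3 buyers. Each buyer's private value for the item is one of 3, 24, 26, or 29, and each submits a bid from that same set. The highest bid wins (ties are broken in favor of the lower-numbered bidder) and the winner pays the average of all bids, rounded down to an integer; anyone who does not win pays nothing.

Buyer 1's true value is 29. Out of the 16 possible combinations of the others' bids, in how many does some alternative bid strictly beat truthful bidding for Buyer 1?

9

Others bid (3, 3): truth gives 18; bid 3 gives 26 > 18. Violating.
Others bid (3, 24): truth gives 11; bid 24 gives 12 > 11. Violating.
Others bid (3, 26): truth gives 10; bid 26 gives 11 > 10. Violating.
Others bid (24, 3): truth gives 11; bid 24 gives 12 > 11. Violating.
Others bid (3, 29): truth gives 9; no alternative beats it.
Others bid (24, 29): truth gives 2; no alternative beats it.
(Checking all 16 profiles: 9 have a profitable deviation, 7 do not.)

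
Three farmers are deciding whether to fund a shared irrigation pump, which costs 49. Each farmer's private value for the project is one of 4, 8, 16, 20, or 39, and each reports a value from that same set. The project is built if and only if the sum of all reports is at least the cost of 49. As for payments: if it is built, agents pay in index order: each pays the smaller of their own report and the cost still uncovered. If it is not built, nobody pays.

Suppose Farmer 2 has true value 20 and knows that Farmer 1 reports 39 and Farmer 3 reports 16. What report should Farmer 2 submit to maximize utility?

Report 4: project built, pays 4, utility 20 - 4 = 16.
Report 8: project built, pays 8, utility 20 - 8 = 12.
Report 16: project built, pays 10, utility 20 - 10 = 10.
Report 20: project built, pays 10, utility 20 - 10 = 10.
Report 39: project built, pays 10, utility 20 - 10 = 10.
The best choice is 4 with utility 16.

4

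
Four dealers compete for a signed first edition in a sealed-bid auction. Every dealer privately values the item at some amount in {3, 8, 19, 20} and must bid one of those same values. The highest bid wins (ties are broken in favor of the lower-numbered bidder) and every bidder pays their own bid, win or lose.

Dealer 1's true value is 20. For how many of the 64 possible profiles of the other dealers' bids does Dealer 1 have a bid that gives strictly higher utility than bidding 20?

Others bid (3, 3, 3): truth gives 0; bid 3 gives 17 > 0. Violating.
Others bid (3, 3, 8): truth gives 0; bid 8 gives 12 > 0. Violating.
Others bid (3, 3, 19): truth gives 0; bid 19 gives 1 > 0. Violating.
Others bid (3, 8, 3): truth gives 0; bid 8 gives 12 > 0. Violating.
Others bid (3, 3, 20): truth gives 0; no alternative beats it.
Others bid (3, 8, 20): truth gives 0; no alternative beats it.
(Checking all 64 profiles: 27 have a profitable deviation, 37 do not.)

27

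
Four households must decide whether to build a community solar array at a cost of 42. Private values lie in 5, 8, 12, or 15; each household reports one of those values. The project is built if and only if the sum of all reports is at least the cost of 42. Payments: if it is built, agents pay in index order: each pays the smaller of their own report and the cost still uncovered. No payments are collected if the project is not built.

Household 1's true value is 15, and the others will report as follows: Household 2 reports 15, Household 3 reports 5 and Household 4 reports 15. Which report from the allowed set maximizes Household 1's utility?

Report 5: project not built, utility 0.
Report 8: project built, pays 8, utility 15 - 8 = 7.
Report 12: project built, pays 12, utility 15 - 12 = 3.
Report 15: project built, pays 15, utility 15 - 15 = 0.
The best choice is 8 with utility 7.

8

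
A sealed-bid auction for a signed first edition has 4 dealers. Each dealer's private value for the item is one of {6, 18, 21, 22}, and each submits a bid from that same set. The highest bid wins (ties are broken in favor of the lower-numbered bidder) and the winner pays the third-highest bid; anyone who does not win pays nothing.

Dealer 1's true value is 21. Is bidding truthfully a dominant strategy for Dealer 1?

Consider the case where Dealer 2 bids 6, Dealer 3 bids 6 and Dealer 4 bids 22.
Truthful bid 21: loses, pays 0, utility 0.
Bid 22 instead: wins, pays 6, utility 21 - 6 = 15.
Since 15 > 0, bidding 22 is strictly better here, so truthful bidding is not dominant.

No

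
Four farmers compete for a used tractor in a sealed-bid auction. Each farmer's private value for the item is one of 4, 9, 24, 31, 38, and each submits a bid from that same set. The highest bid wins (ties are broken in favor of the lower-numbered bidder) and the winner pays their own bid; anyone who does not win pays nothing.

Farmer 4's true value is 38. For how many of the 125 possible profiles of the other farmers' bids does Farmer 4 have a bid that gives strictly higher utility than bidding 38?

Others bid (4, 4, 4): truth gives 0; bid 9 gives 29 > 0. Violating.
Others bid (4, 4, 9): truth gives 0; bid 24 gives 14 > 0. Violating.
Others bid (4, 4, 24): truth gives 0; bid 31 gives 7 > 0. Violating.
Others bid (4, 9, 4): truth gives 0; bid 24 gives 14 > 0. Violating.
Others bid (4, 4, 31): truth gives 0; no alternative beats it.
Others bid (4, 4, 38): truth gives 0; no alternative beats it.
(Checking all 125 profiles: 27 have a profitable deviation, 98 do not.)

27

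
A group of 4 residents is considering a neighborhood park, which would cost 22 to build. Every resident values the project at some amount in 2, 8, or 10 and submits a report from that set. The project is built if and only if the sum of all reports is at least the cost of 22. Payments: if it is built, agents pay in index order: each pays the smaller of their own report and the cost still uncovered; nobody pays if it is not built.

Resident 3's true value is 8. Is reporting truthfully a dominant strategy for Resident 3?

Consider the case where Resident 1 reports 2, Resident 2 reports 8 and Resident 4 reports 10.
Truthful report 8: project built, pays 8, utility 8 - 8 = 0.
Report 2 instead: project built, pays 2, utility 8 - 2 = 6.
Since 6 > 0, reporting 2 is strictly better here, so truthful reporting is not dominant.

No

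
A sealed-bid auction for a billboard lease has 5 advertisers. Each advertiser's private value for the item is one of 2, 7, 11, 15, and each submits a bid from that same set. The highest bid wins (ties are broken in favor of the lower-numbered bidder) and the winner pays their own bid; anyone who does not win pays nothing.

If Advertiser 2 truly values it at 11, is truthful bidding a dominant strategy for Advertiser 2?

No

Consider the case where Advertiser 1 bids 2, Advertiser 3 bids 2, Advertiser 4 bids 2 and Advertiser 5 bids 2.
Truthful bid 11: wins, pays 11, utility 11 - 11 = 0.
Bid 7 instead: wins, pays 7, utility 11 - 7 = 4.
Since 4 > 0, bidding 7 is strictly better here, so truthful bidding is not dominant.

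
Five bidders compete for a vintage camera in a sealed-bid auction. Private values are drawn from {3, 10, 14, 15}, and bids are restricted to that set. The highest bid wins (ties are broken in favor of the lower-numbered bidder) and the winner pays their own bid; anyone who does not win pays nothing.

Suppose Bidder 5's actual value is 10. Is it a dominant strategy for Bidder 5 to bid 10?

Check each profile of the others' bids and compare truth against every alternative bid.
Others bid (3, 3, 3, 3): truth gives 0, best alternative gives 0.
Others bid (3, 3, 3, 10): truth gives 0, best alternative gives 0.
Others bid (3, 3, 3, 14): truth gives 0, best alternative gives 0.
Others bid (3, 3, 3, 15): truth gives 0, best alternative gives 0.
Others bid (3, 3, 10, 3): truth gives 0, best alternative gives 0.
Others bid (3, 3, 10, 10): truth gives 0, best alternative gives 0.
(Remaining 250 profiles checked similarly; truth is weakly best in each.)
In every case the truthful bid is at least as good as any alternative, so it is a dominant strategy.

Yes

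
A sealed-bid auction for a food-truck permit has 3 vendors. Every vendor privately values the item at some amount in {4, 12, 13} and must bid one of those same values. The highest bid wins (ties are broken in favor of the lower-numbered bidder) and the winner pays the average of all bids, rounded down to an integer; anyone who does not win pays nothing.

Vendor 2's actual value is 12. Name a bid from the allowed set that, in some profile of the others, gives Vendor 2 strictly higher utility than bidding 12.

13

Suppose Vendor 1 bids 4 and Vendor 3 bids 13.
Bid 12: loses, pays 0, utility 0.
Bid 13: wins, pays 10, utility 12 - 10 = 2.
So bidding 13 beats truth here (2 > 0).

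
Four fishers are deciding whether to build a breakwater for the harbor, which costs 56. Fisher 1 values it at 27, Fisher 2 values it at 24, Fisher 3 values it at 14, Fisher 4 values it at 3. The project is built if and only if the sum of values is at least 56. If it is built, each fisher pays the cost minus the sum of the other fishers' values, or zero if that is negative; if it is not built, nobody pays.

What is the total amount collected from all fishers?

29

Total value 68 ≥ cost 56, so it is built.
Fisher 1: others sum to 41; max(0, 56 - 41) = 15.
Fisher 2: others sum to 44; max(0, 56 - 44) = 12.
Fisher 3: others sum to 54; max(0, 56 - 54) = 2.
Fisher 4: others sum to 65; max(0, 56 - 65) = 0.
Total collected = 15 + 12 + 2 + 0 = 29.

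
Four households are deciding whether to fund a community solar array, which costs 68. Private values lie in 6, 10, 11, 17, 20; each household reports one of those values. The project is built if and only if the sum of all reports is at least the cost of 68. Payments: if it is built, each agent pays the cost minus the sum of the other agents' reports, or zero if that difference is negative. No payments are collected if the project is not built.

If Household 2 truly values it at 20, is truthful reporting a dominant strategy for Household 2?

Yes

Check each profile of the others' reports and compare truth against every alternative report.
Others report (10, 20, 20): truth gives 2, best alternative gives 0.
Others report (20, 10, 20): truth gives 2, best alternative gives 0.
Others report (20, 20, 10): truth gives 2, best alternative gives 0.
Others report (20, 20, 20): truth gives 12, best alternative gives 12.
Others report (17, 20, 20): truth gives 9, best alternative gives 9.
Others report (20, 17, 20): truth gives 9, best alternative gives 9.
(Remaining 119 profiles checked similarly; truth is weakly best in each.)
In every case the truthful report is at least as good as any alternative, so it is a dominant strategy.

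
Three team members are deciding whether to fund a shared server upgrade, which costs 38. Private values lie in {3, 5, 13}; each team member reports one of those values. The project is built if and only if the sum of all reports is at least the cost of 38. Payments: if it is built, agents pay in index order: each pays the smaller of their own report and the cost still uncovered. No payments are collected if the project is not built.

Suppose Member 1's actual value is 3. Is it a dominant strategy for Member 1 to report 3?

Yes

Check each profile of the others' reports and compare truth against every alternative report.
Others report (3, 3): truth gives 0, best alternative gives 0.
Others report (3, 5): truth gives 0, best alternative gives 0.
Others report (3, 13): truth gives 0, best alternative gives 0.
Others report (5, 3): truth gives 0, best alternative gives 0.
Others report (5, 5): truth gives 0, best alternative gives 0.
Others report (5, 13): truth gives 0, best alternative gives 0.
(Remaining 3 profiles checked similarly; truth is weakly best in each.)
In every case the truthful report is at least as good as any alternative, so it is a dominant strategy.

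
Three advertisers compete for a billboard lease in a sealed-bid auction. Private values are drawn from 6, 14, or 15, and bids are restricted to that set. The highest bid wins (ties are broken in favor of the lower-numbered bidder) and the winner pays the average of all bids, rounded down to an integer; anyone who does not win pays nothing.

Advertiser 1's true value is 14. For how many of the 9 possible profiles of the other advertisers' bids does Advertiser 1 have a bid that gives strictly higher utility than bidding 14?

3

Others bid (6, 6): truth gives 6; bid 6 gives 8 > 6. Violating.
Others bid (6, 15): truth gives 0; bid 15 gives 2 > 0. Violating.
Others bid (15, 6): truth gives 0; bid 15 gives 2 > 0. Violating.
Others bid (6, 14): truth gives 3; no alternative beats it.
Others bid (14, 6): truth gives 3; no alternative beats it.
(Checking all 9 profiles: 3 have a profitable deviation, 6 do not.)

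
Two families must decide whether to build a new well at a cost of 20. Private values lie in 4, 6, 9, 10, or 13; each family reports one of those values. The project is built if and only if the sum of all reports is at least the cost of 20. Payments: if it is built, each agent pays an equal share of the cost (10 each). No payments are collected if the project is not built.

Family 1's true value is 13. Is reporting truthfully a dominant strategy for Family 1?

Check each profile of the others' reports and compare truth against every alternative report.
Others report (9): truth gives 3, best alternative gives 0.
Others report (10): truth gives 3, best alternative gives 3.
Others report (13): truth gives 3, best alternative gives 3.
Others report (4): truth gives 0, best alternative gives 0.
Others report (6): truth gives 0, best alternative gives 0.
In every case the truthful report is at least as good as any alternative, so it is a dominant strategy.

Yes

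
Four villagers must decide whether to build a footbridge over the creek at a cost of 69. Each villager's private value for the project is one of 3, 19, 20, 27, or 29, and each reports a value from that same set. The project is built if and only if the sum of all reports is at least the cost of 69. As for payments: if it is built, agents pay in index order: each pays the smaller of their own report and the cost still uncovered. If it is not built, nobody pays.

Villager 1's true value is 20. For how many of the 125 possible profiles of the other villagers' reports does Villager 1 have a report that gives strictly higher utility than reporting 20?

Others report (3, 19, 29): truth gives 0; report 19 gives 1 > 0. Violating.
Others report (3, 20, 27): truth gives 0; report 19 gives 1 > 0. Violating.
Others report (3, 20, 29): truth gives 0; report 19 gives 1 > 0. Violating.
Others report (3, 27, 20): truth gives 0; report 19 gives 1 > 0. Violating.
Others report (3, 3, 3): truth gives 0; no alternative beats it.
Others report (3, 3, 19): truth gives 0; no alternative beats it.
(Checking all 125 profiles: 94 have a profitable deviation, 31 do not.)

94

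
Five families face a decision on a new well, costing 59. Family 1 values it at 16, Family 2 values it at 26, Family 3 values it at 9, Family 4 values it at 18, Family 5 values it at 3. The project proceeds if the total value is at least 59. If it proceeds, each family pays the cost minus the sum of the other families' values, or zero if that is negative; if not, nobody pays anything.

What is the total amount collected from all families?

21

Total value 72 ≥ cost 59, so it is built.
Family 1: others sum to 56; max(0, 59 - 56) = 3.
Family 2: others sum to 46; max(0, 59 - 46) = 13.
Family 3: others sum to 63; max(0, 59 - 63) = 0.
Family 4: others sum to 54; max(0, 59 - 54) = 5.
Family 5: others sum to 69; max(0, 59 - 69) = 0.
Total collected = 3 + 13 + 0 + 5 + 0 = 21.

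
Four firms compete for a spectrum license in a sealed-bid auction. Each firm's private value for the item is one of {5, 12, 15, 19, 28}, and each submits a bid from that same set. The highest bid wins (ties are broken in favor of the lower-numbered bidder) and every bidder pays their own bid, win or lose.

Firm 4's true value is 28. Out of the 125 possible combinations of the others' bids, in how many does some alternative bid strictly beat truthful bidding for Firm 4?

Others bid (5, 5, 5): truth gives 0; bid 12 gives 16 > 0. Violating.
Others bid (5, 5, 12): truth gives 0; bid 15 gives 13 > 0. Violating.
Others bid (5, 5, 15): truth gives 0; bid 19 gives 9 > 0. Violating.
Others bid (5, 5, 28): truth gives -28; bid 5 gives -5 > -28. Violating.
Others bid (5, 5, 19): truth gives 0; no alternative beats it.
Others bid (5, 12, 19): truth gives 0; no alternative beats it.
(Checking all 125 profiles: 88 have a profitable deviation, 37 do not.)

88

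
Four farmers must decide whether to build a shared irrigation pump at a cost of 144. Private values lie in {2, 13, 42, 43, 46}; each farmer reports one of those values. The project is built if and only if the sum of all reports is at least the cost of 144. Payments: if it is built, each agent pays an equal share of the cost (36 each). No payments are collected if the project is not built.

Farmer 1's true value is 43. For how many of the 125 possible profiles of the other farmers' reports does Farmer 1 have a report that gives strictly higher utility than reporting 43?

Others report (13, 42, 43): truth gives 0; report 46 gives 7 > 0. Violating.
Others report (13, 43, 42): truth gives 0; report 46 gives 7 > 0. Violating.
Others report (13, 43, 43): truth gives 0; report 46 gives 7 > 0. Violating.
Others report (42, 13, 43): truth gives 0; report 46 gives 7 > 0. Violating.
Others report (2, 2, 2): truth gives 0; no alternative beats it.
Others report (2, 2, 13): truth gives 0; no alternative beats it.
(Checking all 125 profiles: 9 have a profitable deviation, 116 do not.)

9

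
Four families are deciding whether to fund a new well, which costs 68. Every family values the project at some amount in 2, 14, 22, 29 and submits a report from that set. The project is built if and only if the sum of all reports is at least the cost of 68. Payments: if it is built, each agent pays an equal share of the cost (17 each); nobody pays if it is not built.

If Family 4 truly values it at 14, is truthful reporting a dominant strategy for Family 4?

Consider the case where Family 1 reports 2, Family 2 reports 29 and Family 3 reports 29.
Truthful report 14: project built, pays 17, utility 14 - 17 = -3.
Report 2 instead: project not built, utility 0.
Since 0 > -3, reporting 2 is strictly better here, so truthful reporting is not dominant.

No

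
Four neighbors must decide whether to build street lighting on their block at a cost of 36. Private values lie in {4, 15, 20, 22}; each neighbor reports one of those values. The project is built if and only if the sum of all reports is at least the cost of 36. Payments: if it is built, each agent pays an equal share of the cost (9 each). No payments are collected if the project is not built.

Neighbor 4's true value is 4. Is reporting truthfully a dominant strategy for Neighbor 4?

Yes

Check each profile of the others' reports and compare truth against every alternative report.
Others report (4, 4, 15): truth gives 0, best alternative gives -5.
Others report (4, 4, 20): truth gives 0, best alternative gives -5.
Others report (4, 4, 22): truth gives 0, best alternative gives -5.
Others report (4, 15, 4): truth gives 0, best alternative gives -5.
Others report (4, 20, 4): truth gives 0, best alternative gives -5.
Others report (4, 22, 4): truth gives 0, best alternative gives -5.
(Remaining 58 profiles checked similarly; truth is weakly best in each.)
In every case the truthful report is at least as good as any alternative, so it is a dominant strategy.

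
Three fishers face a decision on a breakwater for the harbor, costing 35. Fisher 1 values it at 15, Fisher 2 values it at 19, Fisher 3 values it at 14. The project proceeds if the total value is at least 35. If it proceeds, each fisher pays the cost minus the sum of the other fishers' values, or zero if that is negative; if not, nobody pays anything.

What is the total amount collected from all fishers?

9

Total value 48 ≥ cost 35, so it is built.
Fisher 1: others sum to 33; max(0, 35 - 33) = 2.
Fisher 2: others sum to 29; max(0, 35 - 29) = 6.
Fisher 3: others sum to 34; max(0, 35 - 34) = 1.
Total collected = 2 + 6 + 1 = 9.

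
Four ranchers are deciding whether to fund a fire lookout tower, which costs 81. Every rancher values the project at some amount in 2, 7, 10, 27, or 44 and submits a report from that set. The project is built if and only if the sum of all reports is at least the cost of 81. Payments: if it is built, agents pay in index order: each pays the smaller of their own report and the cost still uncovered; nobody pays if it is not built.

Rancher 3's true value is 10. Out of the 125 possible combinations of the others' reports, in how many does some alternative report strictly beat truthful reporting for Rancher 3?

Others report (2, 44, 44): truth gives 0; report 2 gives 8 > 0. Violating.
Others report (7, 27, 44): truth gives 0; report 7 gives 3 > 0. Violating.
Others report (7, 44, 27): truth gives 0; report 7 gives 3 > 0. Violating.
Others report (7, 44, 44): truth gives 0; report 2 gives 8 > 0. Violating.
Others report (2, 2, 2): truth gives 0; no alternative beats it.
Others report (2, 2, 7): truth gives 0; no alternative beats it.
(Checking all 125 profiles: 24 have a profitable deviation, 101 do not.)

24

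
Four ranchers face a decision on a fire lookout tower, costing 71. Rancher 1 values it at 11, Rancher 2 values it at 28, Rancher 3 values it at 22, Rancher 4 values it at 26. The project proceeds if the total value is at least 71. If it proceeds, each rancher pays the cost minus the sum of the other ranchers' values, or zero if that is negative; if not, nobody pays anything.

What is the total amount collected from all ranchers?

28

Total value 87 ≥ cost 71, so it is built.
Rancher 1: others sum to 76; max(0, 71 - 76) = 0.
Rancher 2: others sum to 59; max(0, 71 - 59) = 12.
Rancher 3: others sum to 65; max(0, 71 - 65) = 6.
Rancher 4: others sum to 61; max(0, 71 - 61) = 10.
Total collected = 0 + 12 + 6 + 10 = 28.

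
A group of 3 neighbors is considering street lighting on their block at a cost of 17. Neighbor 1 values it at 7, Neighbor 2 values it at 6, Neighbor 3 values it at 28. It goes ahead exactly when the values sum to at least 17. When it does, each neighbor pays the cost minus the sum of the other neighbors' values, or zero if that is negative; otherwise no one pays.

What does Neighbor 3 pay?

4

Total value 41 ≥ cost 17, so the project is built.
The other neighbors' values sum to 13.
Cost minus that sum is 17 - 13 = 4.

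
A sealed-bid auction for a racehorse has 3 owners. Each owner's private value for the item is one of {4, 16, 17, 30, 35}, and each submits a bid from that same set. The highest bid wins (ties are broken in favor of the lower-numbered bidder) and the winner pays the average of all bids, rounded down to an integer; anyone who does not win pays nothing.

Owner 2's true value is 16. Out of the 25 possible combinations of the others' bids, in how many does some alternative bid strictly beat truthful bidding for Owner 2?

Others bid (4, 17): truth gives 0; bid 17 gives 4 > 0. Violating.
Others bid (16, 4): truth gives 0; bid 17 gives 4 > 0. Violating.
Others bid (4, 4): truth gives 8; no alternative beats it.
Others bid (4, 16): truth gives 4; no alternative beats it.
(Checking all 25 profiles: 2 have a profitable deviation, 23 do not.)

2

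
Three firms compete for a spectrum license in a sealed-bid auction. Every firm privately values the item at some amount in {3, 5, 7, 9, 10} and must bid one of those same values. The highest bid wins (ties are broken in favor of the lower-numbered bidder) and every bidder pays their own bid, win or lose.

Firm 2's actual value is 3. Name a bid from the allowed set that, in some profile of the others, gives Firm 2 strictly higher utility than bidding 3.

5

Suppose Firm 1 bids 3 and Firm 3 bids 3.
Bid 3: loses but pays 3, utility -3.
Bid 5: wins, pays 5, utility 3 - 5 = -2.
So bidding 5 beats truth here (-2 > -3).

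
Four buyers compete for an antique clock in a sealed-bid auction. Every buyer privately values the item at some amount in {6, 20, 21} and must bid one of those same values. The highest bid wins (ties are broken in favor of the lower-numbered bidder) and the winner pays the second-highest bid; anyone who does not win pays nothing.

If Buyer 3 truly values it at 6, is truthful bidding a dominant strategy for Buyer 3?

Yes

Check each profile of the others' bids and compare truth against every alternative bid.
Others bid (6, 6, 20): truth gives 0, best alternative gives -14.
Others bid (6, 6, 6): truth gives 0, best alternative gives 0.
Others bid (6, 6, 21): truth gives 0, best alternative gives 0.
Others bid (6, 20, 6): truth gives 0, best alternative gives 0.
Others bid (6, 20, 20): truth gives 0, best alternative gives 0.
Others bid (6, 20, 21): truth gives 0, best alternative gives 0.
(Remaining 21 profiles checked similarly; truth is weakly best in each.)
In every case the truthful bid is at least as good as any alternative, so it is a dominant strategy.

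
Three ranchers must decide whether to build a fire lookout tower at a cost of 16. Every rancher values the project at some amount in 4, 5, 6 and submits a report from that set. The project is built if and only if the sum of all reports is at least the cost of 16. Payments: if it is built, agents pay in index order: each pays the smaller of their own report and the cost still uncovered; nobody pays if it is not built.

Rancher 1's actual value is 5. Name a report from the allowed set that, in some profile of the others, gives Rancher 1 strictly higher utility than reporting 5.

Suppose Rancher 2 reports 6 and Rancher 3 reports 6.
Report 5: project built, pays 5, utility 5 - 5 = 0.
Report 4: project built, pays 4, utility 5 - 4 = 1.
So reporting 4 beats truth here (1 > 0).

4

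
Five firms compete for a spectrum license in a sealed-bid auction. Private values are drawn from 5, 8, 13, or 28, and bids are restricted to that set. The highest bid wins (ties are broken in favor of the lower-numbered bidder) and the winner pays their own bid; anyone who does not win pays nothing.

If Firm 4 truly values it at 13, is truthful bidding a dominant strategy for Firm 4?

No

Consider the case where Firm 1 bids 5, Firm 2 bids 5, Firm 3 bids 5 and Firm 5 bids 5.
Truthful bid 13: wins, pays 13, utility 13 - 13 = 0.
Bid 8 instead: wins, pays 8, utility 13 - 8 = 5.
Since 5 > 0, bidding 8 is strictly better here, so truthful bidding is not dominant.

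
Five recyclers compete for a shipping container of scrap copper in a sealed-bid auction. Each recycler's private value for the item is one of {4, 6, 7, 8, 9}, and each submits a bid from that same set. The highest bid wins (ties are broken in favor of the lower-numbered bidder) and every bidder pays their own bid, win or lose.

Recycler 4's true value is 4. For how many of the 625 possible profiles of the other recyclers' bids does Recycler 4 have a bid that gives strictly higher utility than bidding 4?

Others bid (4, 4, 4, 4): truth gives -4; bid 6 gives -2 > -4. Violating.
Others bid (4, 4, 4, 6): truth gives -4; bid 6 gives -2 > -4. Violating.
Others bid (4, 4, 4, 7): truth gives -4; bid 7 gives -3 > -4. Violating.
Others bid (4, 4, 6, 4): truth gives -4; bid 7 gives -3 > -4. Violating.
Others bid (4, 4, 4, 8): truth gives -4; no alternative beats it.
Others bid (4, 4, 4, 9): truth gives -4; no alternative beats it.
(Checking all 625 profiles: 24 have a profitable deviation, 601 do not.)

24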